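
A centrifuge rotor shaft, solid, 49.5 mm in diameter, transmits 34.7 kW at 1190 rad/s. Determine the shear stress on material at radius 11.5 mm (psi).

ω = 1190 rad/s, so T = P/ω = 34.7×10³ / 1190 = 29.16 N·m.
J = πd⁴/32 = π(0.0495)⁴/32 = 5.894×10^-7 m⁴.
Shear stress varies linearly with radius: τ = T·r/J = 29.16 × 0.0115 / 5.894×10^-7 = 5.689×10^5 Pa.

82.5 psi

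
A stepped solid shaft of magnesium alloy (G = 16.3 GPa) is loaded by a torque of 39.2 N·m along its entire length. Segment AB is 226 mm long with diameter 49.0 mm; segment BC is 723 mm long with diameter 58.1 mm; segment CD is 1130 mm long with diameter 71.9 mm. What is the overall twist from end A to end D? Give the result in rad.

0.00355 rad

J_AB = π(0.0490)⁴/32 = 5.66×10^-7 m⁴; J_BC = π(0.0581)⁴/32 = 1.12×10^-6 m⁴; J_CD = π(0.0719)⁴/32 = 2.62×10^-6 m⁴.
θ = (T/G)·Σ L_i/J_i = (39.20/16.3×10⁹)·(0.226/5.66×10^-7 + 0.723/1.12×10^-6 + 1.13/2.62×10^-6) = 3.550×10^-3 rad.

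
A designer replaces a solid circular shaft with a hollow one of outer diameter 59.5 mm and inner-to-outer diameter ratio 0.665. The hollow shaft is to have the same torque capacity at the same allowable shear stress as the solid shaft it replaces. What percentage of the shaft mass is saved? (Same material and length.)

Equal τ_max and T ⇒ the solid shaft needs d_s³ = d_o³(1−k⁴), so d_s = 59.5·(1−0.665⁴)^(1/3) = 55.34 mm.
Area ratio A_h/A_s = d_o²(1−k²)/d_s² = (1−k²)/(1−k⁴)^(2/3) = 0.6449.
Mass saving = 1 − 0.6449 = 35.5 %.

35.5 %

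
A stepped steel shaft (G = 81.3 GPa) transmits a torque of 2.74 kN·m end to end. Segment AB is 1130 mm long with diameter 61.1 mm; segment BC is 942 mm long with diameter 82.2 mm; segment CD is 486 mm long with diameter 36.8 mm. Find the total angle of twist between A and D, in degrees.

7.21°

J_AB = π(0.0611)⁴/32 = 1.37×10^-6 m⁴; J_BC = π(0.0822)⁴/32 = 4.48×10^-6 m⁴; J_CD = π(0.0368)⁴/32 = 1.80×10^-7 m⁴.
θ = (T/G)·Σ L_i/J_i = (2740/81.3×10⁹)·(1.13/1.37×10^-6 + 0.942/4.48×10^-6 + 0.486/1.80×10^-7) = 0.1259 rad.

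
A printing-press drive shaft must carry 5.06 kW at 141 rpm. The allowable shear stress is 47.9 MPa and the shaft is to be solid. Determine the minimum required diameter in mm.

33.2 mm

ω = 2π·141/60 = 14.77 rad/s, so T = P/ω = 5.06×10³ / 14.77 = 342.7 N·m.
For a solid shaft τ_max = 16T/(πd³), so d = (16T/(π τ_allow))^(1/3) = (16·342.7/(π·4.79×10^7))^(1/3) = 0.03315 m.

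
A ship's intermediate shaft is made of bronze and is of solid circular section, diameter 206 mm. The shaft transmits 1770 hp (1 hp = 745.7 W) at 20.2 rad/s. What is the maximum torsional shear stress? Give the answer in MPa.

ω = 20.2 rad/s, so T = P/ω = 1770×745.7 / 20.20 = 65340 N·m.
J = πd⁴/32 = π(0.206)⁴/32 = 1.768×10^-4 m⁴.
τ_max = T·r/J = 65340 × 0.103 / 1.768×10^-4 = 3.807×10^7 Pa.

38.1 MPa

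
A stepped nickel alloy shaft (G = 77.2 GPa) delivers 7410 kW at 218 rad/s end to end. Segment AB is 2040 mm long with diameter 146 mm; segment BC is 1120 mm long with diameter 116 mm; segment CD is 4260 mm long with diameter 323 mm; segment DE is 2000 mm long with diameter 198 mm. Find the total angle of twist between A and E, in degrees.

3.18°

ω = 218 rad/s, so T = P/ω = 7410×10³ / 218.0 = 33990 N·m.
J_AB = π(0.146)⁴/32 = 4.46×10^-5 m⁴; J_BC = π(0.116)⁴/32 = 1.78×10^-5 m⁴; J_CD = π(0.323)⁴/32 = 1.07×10^-3 m⁴; J_DE = π(0.198)⁴/32 = 1.51×10^-4 m⁴.
θ = (T/G)·Σ L_i/J_i = (33990/77.2×10⁹)·(2.04/4.46×10^-5 + 1.12/1.78×10^-5 + 4.26/1.07×10^-3 + 2.00/1.51×10^-4) = 0.05547 rad.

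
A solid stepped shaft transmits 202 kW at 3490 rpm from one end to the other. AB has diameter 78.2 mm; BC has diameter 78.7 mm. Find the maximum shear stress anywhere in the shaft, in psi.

854 psi

ω = 2π·3490/60 = 365.5 rad/s, so T = P/ω = 202×10³ / 365.5 = 552.7 N·m.
Under the same torque, τ_max = 16T/(πd³) is largest where d is smallest — segment AB (d = 78.2 mm).
τ_max = 16·552.7/(π·(0.0782)³) = 5.886×10^6 Pa.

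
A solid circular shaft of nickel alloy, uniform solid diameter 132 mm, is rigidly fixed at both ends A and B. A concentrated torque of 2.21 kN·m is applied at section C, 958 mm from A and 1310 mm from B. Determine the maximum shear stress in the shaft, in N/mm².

2.83 N/mm²

With uniform GJ and both ends fixed, compatibility θ_AC = θ_CB gives T_A·a = T_B·b, together with T_A + T_B = T₀.
T_A = T₀·b/(a+b) = 2210·1310/2268 = 1276 N·m; T_B = 933.5 N·m.
τ in each portion: τ_AC = 2.83×10^6 Pa, τ_CB = 2.07×10^6 Pa; maximum is in AC.
τ_max = T_AC·r/J = 1276·0.0660/2.98×10^-5 = 2.827×10^6 Pa.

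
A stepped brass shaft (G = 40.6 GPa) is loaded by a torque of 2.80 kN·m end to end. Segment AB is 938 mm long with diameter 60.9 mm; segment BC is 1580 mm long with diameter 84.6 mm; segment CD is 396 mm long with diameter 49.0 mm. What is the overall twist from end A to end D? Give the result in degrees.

J_AB = π(0.0609)⁴/32 = 1.35×10^-6 m⁴; J_BC = π(0.0846)⁴/32 = 5.03×10^-6 m⁴; J_CD = π(0.0490)⁴/32 = 5.66×10^-7 m⁴.
θ = (T/G)·Σ L_i/J_i = (2800/40.6×10⁹)·(0.938/1.35×10^-6 + 1.58/5.03×10^-6 + 0.396/5.66×10^-7) = 0.1178 rad.

6.75°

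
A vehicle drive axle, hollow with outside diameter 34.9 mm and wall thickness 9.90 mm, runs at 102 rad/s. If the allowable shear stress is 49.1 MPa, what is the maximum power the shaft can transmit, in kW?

J = π(d_o⁴ − d_i⁴)/32 = π(0.0349⁴ − 0.0151⁴)/32 = 1.405×10^-7 m⁴.
T_max = τ_allow·J/r = 4.91×10^7 × 1.405×10^-7 / 0.0175 = 395.5 N·m.
ω = 102 rad/s, so P_max = T_max·ω = 4.034×10^4 W.

40.3 kW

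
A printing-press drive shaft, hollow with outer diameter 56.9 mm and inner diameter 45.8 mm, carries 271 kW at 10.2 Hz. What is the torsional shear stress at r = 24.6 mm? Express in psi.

ω = 2π·10.2 = 64.09 rad/s, so T = P/ω = 271×10³ / 64.09 = 4229 N·m.
J = π(d_o⁴ − d_i⁴)/32 = π(0.0569⁴ − 0.0458⁴)/32 = 5.971×10^-7 m⁴.
Shear stress varies linearly with radius: τ = T·r/J = 4229 × 0.0246 / 5.971×10^-7 = 1.742×10^8 Pa.

25300 psi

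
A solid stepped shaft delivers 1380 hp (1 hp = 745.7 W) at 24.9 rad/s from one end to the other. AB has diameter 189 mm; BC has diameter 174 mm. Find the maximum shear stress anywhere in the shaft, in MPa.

40.0 MPa

ω = 24.9 rad/s, so T = P/ω = 1380×745.7 / 24.90 = 41330 N·m.
Under the same torque, τ_max = 16T/(πd³) is largest where d is smallest — segment BC (d = 174 mm).
τ_max = 16·41330/(π·(0.174)³) = 3.995×10^7 Pa.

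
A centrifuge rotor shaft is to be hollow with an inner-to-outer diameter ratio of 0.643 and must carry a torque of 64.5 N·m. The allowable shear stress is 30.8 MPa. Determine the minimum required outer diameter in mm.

23.4 mm

For a hollow shaft with d_i/d_o = 0.643: τ_max = 16T/(π d_o³ (1−k⁴)), so d_o = [16T/(π τ_allow (1−k⁴))]^(1/3) = [16·64.50/(π·3.08×10^7·0.8291)]^(1/3) = 0.02343 m.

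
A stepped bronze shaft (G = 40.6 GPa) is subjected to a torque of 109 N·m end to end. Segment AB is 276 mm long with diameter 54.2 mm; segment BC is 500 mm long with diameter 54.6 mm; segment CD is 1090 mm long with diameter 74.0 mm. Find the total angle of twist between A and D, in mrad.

J_AB = π(0.0542)⁴/32 = 8.47×10^-7 m⁴; J_BC = π(0.0546)⁴/32 = 8.73×10^-7 m⁴; J_CD = π(0.0740)⁴/32 = 2.94×10^-6 m⁴.
θ = (T/G)·Σ L_i/J_i = (109.0/40.6×10⁹)·(0.276/8.47×10^-7 + 0.500/8.73×10^-7 + 1.09/2.94×10^-6) = 3.407×10^-3 rad.

3.41 mrad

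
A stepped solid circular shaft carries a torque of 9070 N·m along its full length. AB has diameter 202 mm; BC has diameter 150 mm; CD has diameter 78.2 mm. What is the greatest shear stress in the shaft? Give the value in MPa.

96.6 MPa

Under the same torque, τ_max = 16T/(πd³) is largest where d is smallest — segment CD (d = 78.2 mm).
τ_max = 16·9070/(π·(0.0782)³) = 9.660×10^7 Pa.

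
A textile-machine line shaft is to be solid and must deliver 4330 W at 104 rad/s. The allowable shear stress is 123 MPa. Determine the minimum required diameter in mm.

12.0 mm

ω = 104 rad/s, so T = P/ω = 4330 / 104.0 = 41.63 N·m.
For a solid shaft τ_max = 16T/(πd³), so d = (16T/(π τ_allow))^(1/3) = (16·41.63/(π·1.23×10^8))^(1/3) = 0.01199 m.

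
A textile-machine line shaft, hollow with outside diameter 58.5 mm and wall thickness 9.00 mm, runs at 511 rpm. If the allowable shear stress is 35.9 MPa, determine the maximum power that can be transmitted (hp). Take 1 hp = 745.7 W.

J = π(d_o⁴ − d_i⁴)/32 = π(0.0585⁴ − 0.0405⁴)/32 = 8.857×10^-7 m⁴.
T_max = τ_allow·J/r = 3.59×10^7 × 8.857×10^-7 / 0.0293 = 1087 N·m.
ω = 2π·511/60 = 53.51 rad/s, so P_max = T_max·ω = 5.817×10^4 W.

78.0 hp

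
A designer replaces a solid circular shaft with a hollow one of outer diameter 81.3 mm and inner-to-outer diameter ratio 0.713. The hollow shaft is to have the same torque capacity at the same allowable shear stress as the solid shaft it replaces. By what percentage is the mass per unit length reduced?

40.0 %

Equal τ_max and T ⇒ the solid shaft needs d_s³ = d_o³(1−k⁴), so d_s = 81.3·(1−0.713⁴)^(1/3) = 73.59 mm.
Area ratio A_h/A_s = d_o²(1−k²)/d_s² = (1−k²)/(1−k⁴)^(2/3) = 0.6001.
Mass saving = 1 − 0.6001 = 40.0 %.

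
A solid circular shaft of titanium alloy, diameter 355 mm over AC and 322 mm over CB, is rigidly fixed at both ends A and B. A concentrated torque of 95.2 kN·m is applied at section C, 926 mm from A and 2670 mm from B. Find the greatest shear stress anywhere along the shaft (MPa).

Compatibility: T_A·a/J_AC = T_B·b/J_CB with T_A + T_B = T₀.
J_AC = 1.56×10^-3 m⁴, J_CB = 1.06×10^-3 m⁴, so T_A = T₀·(J_AC/a)/((J_AC/a)+(J_CB/b)) = 77100 N·m, T_B = 18100 N·m.
τ in each portion: τ_AC = 8.78×10^6 Pa, τ_CB = 2.76×10^6 Pa; maximum is in AC.
τ_max = T_AC·r/J = 77100·0.177/1.56×10^-3 = 8.777×10^6 Pa.

8.78 MPa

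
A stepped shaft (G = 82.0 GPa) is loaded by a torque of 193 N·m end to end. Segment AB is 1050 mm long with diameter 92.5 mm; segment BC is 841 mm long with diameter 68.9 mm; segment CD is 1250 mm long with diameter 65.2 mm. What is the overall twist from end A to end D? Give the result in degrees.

0.166°

J_AB = π(0.0925)⁴/32 = 7.19×10^-6 m⁴; J_BC = π(0.0689)⁴/32 = 2.21×10^-6 m⁴; J_CD = π(0.0652)⁴/32 = 1.77×10^-6 m⁴.
θ = (T/G)·Σ L_i/J_i = (193.0/82.0×10⁹)·(1.05/7.19×10^-6 + 0.841/2.21×10^-6 + 1.25/1.77×10^-6) = 2.897×10^-3 rad.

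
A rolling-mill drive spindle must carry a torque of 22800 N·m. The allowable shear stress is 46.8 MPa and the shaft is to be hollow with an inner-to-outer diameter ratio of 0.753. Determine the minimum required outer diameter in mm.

154 mm

For a hollow shaft with d_i/d_o = 0.753: τ_max = 16T/(π d_o³ (1−k⁴)), so d_o = [16T/(π τ_allow (1−k⁴))]^(1/3) = [16·22800/(π·4.68×10^7·0.6785)]^(1/3) = 0.1541 m.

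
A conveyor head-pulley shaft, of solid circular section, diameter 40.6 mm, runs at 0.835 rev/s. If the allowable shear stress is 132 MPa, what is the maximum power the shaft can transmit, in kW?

9.10 kW

J = πd⁴/32 = π(0.0406)⁴/32 = 2.667×10^-7 m⁴.
T_max = τ_allow·J/r = 1.32×10^8 × 2.667×10^-7 / 0.0203 = 1735 N·m.
ω = 2π·0.835 = 5.246 rad/s, so P_max = T_max·ω = 9100 W.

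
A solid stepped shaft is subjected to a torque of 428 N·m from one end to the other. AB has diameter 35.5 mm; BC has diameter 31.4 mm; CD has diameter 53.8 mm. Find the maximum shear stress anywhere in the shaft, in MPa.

Under the same torque, τ_max = 16T/(πd³) is largest where d is smallest — segment BC (d = 31.4 mm).
τ_max = 16·428.0/(π·(0.0314)³) = 7.041×10^7 Pa.

70.4 MPa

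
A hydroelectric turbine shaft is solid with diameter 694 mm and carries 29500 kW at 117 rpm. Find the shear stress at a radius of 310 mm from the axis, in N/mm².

ω = 2π·117/60 = 12.25 rad/s, so T = P/ω = 29500×10³ / 12.25 = 2.408e6 N·m.
J = πd⁴/32 = π(0.694)⁴/32 = 0.02277 m⁴.
Shear stress varies linearly with radius: τ = T·r/J = 2.408e6 × 0.310 / 0.02277 = 3.277×10^7 Pa.

32.8 N/mm²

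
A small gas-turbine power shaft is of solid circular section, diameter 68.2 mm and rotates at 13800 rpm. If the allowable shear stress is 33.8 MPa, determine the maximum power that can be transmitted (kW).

3040 kW

J = πd⁴/32 = π(0.0682)⁴/32 = 2.124×10^-6 m⁴.
T_max = τ_allow·J/r = 3.38×10^7 × 2.124×10^-6 / 0.0341 = 2105 N·m.
ω = 2π·13800/60 = 1445 rad/s, so P_max = T_max·ω = 3.042×10^6 W.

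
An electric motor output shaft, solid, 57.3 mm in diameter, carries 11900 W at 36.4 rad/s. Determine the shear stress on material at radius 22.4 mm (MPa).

6.92 MPa

ω = 36.4 rad/s, so T = P/ω = 11900 / 36.40 = 326.9 N·m.
J = πd⁴/32 = π(0.0573)⁴/32 = 1.058×10^-6 m⁴.
Shear stress varies linearly with radius: τ = T·r/J = 326.9 × 0.0224 / 1.058×10^-6 = 6.920×10^6 Pa.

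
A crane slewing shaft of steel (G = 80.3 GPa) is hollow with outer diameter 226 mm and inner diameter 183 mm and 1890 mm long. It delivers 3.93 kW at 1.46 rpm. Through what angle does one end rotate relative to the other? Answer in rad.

ω = 2π·1.46/60 = 0.1529 rad/s, so T = P/ω = 3.93×10³ / 0.1529 = 25700 N·m.
J = π(d_o⁴ − d_i⁴)/32 = π(0.226⁴ − 0.183⁴)/32 = 1.460×10^-4 m⁴.
θ = T·L/(G·J) = 25700 × 1.89 / (80.3×10⁹ × 1.460×10^-4) = 4.144×10^-3 rad.

0.00414 rad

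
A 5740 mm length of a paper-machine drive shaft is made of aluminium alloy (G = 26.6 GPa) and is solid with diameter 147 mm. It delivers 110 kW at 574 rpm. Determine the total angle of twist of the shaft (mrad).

ω = 2π·574/60 = 60.11 rad/s, so T = P/ω = 110×10³ / 60.11 = 1830 N·m.
J = πd⁴/32 = π(0.147)⁴/32 = 4.584×10^-5 m⁴.
θ = T·L/(G·J) = 1830 × 5.74 / (26.6×10⁹ × 4.584×10^-5) = 8.614×10^-3 rad.

8.61 mrad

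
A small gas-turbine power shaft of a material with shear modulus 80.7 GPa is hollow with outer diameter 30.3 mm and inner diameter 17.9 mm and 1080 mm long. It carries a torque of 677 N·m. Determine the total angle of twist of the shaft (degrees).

J = π(d_o⁴ − d_i⁴)/32 = π(0.0303⁴ − 0.0179⁴)/32 = 7.267×10^-8 m⁴.
θ = T·L/(G·J) = 677.0 × 1.08 / (80.7×10⁹ × 7.267×10^-8) = 0.1247 rad.

7.14°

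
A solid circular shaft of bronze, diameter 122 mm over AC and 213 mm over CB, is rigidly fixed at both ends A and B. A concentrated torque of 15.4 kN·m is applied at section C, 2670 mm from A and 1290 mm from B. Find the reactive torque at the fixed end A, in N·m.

761 N·m

Compatibility: T_A·a/J_AC = T_B·b/J_CB with T_A + T_B = T₀.
J_AC = 2.17×10^-5 m⁴, J_CB = 2.02×10^-4 m⁴, so T_A = T₀·(J_AC/a)/((J_AC/a)+(J_CB/b)) = 761.2 N·m, T_B = 14640 N·m.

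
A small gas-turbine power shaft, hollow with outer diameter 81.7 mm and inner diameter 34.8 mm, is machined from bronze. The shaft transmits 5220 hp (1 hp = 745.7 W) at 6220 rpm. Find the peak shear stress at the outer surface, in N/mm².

ω = 2π·6220/60 = 651.4 rad/s, so T = P/ω = 5220×745.7 / 651.4 = 5976 N·m.
J = π(d_o⁴ − d_i⁴)/32 = π(0.0817⁴ − 0.0348⁴)/32 = 4.230×10^-6 m⁴.
τ_max = T·r/J = 5976 × 0.0409 / 4.230×10^-6 = 5.771×10^7 Pa.

57.7 N/mm²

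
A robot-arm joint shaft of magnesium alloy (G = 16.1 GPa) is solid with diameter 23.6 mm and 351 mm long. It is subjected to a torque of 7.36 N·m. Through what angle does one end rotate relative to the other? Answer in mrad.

J = πd⁴/32 = π(0.0236)⁴/32 = 3.045×10^-8 m⁴.
θ = T·L/(G·J) = 7.360 × 0.351 / (16.1×10⁹ × 3.045×10^-8) = 5.269×10^-3 rad.

5.27 mrad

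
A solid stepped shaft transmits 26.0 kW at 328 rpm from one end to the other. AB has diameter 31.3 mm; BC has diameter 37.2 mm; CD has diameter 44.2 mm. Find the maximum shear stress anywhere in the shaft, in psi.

18200 psi

ω = 2π·328/60 = 34.35 rad/s, so T = P/ω = 26.0×10³ / 34.35 = 757.0 N·m.
Under the same torque, τ_max = 16T/(πd³) is largest where d is smallest — segment AB (d = 31.3 mm).
τ_max = 16·757.0/(π·(0.0313)³) = 1.257×10^8 Pa.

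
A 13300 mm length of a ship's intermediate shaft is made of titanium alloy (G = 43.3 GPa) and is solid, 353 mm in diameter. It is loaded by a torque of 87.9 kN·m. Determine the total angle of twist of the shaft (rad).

0.0177 rad

J = πd⁴/32 = π(0.353)⁴/32 = 1.524×10^-3 m⁴.
θ = T·L/(G·J) = 87900 × 13.3 / (43.3×10⁹ × 1.524×10^-3) = 0.01771 rad.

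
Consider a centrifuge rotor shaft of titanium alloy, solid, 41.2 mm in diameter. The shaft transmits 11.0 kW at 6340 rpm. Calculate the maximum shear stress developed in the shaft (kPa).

1210 kPa

ω = 2π·6340/60 = 663.9 rad/s, so T = P/ω = 11.0×10³ / 663.9 = 16.57 N·m.
J = πd⁴/32 = π(0.0412)⁴/32 = 2.829×10^-7 m⁴.
τ_max = T·r/J = 16.57 × 0.0206 / 2.829×10^-7 = 1.207×10^6 Pa.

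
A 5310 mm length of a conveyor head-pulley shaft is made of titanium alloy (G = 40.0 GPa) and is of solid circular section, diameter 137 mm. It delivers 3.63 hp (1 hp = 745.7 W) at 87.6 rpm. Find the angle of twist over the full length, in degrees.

ω = 2π·87.6/60 = 9.173 rad/s, so T = P/ω = 3.63×745.7 / 9.173 = 295.1 N·m.
J = πd⁴/32 = π(0.137)⁴/32 = 3.458×10^-5 m⁴.
θ = T·L/(G·J) = 295.1 × 5.31 / (40.0×10⁹ × 3.458×10^-5) = 1.133×10^-3 rad.

0.0649°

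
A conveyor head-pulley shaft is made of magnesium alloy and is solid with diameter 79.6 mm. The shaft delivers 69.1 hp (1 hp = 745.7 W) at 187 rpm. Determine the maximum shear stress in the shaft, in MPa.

ω = 2π·187/60 = 19.58 rad/s, so T = P/ω = 69.1×745.7 / 19.58 = 2631 N·m.
J = πd⁴/32 = π(0.0796)⁴/32 = 3.941×10^-6 m⁴.
τ_max = T·r/J = 2631 × 0.0398 / 3.941×10^-6 = 2.657×10^7 Pa.

26.6 MPa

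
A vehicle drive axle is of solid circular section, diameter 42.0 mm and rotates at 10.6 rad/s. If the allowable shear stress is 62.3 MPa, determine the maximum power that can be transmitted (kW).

J = πd⁴/32 = π(0.0420)⁴/32 = 3.055×10^-7 m⁴.
T_max = τ_allow·J/r = 6.23×10^7 × 3.055×10^-7 / 0.0210 = 906.3 N·m.
ω = 10.6 rad/s, so P_max = T_max·ω = 9607 W.

9.61 kW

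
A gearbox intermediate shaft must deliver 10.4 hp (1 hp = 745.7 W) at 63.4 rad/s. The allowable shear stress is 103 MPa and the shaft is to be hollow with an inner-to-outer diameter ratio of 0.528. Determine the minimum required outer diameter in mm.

18.7 mm

ω = 63.4 rad/s, so T = P/ω = 10.4×745.7 / 63.40 = 122.3 N·m.
For a hollow shaft with d_i/d_o = 0.528: τ_max = 16T/(π d_o³ (1−k⁴)), so d_o = [16T/(π τ_allow (1−k⁴))]^(1/3) = [16·122.3/(π·1.03×10^8·0.9223)]^(1/3) = 0.01872 m.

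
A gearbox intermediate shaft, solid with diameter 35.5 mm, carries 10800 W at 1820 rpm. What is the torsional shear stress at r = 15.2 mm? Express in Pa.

ω = 2π·1820/60 = 190.6 rad/s, so T = P/ω = 10800 / 190.6 = 56.67 N·m.
J = πd⁴/32 = π(0.0355)⁴/32 = 1.559×10^-7 m⁴.
Shear stress varies linearly with radius: τ = T·r/J = 56.67 × 0.0152 / 1.559×10^-7 = 5.524×10^6 Pa.

5.52e6 Pa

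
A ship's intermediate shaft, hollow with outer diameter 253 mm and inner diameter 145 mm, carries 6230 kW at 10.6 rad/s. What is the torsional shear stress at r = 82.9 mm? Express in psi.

19700 psi

ω = 10.6 rad/s, so T = P/ω = 6230×10³ / 10.60 = 587700 N·m.
J = π(d_o⁴ − d_i⁴)/32 = π(0.253⁴ − 0.145⁴)/32 = 3.588×10^-4 m⁴.
Shear stress varies linearly with radius: τ = T·r/J = 587700 × 0.0829 / 3.588×10^-4 = 1.358×10^8 Pa.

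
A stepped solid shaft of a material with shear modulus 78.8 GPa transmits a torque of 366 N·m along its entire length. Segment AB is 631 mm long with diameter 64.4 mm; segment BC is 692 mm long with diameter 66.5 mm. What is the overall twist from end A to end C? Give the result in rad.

0.00341 rad

J_AB = π(0.0644)⁴/32 = 1.69×10^-6 m⁴; J_BC = π(0.0665)⁴/32 = 1.92×10^-6 m⁴.
θ = (T/G)·Σ L_i/J_i = (366.0/78.8×10⁹)·(0.631/1.69×10^-6 + 0.692/1.92×10^-6) = 3.410×10^-3 rad.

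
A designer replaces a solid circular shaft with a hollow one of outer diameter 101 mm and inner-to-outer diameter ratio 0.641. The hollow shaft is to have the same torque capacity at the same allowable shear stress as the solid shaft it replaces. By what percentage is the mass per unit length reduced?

33.4 %

Equal τ_max and T ⇒ the solid shaft needs d_s³ = d_o³(1−k⁴), so d_s = 101·(1−0.641⁴)^(1/3) = 94.96 mm.
Area ratio A_h/A_s = d_o²(1−k²)/d_s² = (1−k²)/(1−k⁴)^(2/3) = 0.6664.
Mass saving = 1 − 0.6664 = 33.4 %.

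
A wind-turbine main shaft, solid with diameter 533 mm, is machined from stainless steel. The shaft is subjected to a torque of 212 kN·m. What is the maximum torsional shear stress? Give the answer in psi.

1030 psi

J = πd⁴/32 = π(0.533)⁴/32 = 7.923×10^-3 m⁴.
τ_max = T·r/J = 212000 × 0.267 / 7.923×10^-3 = 7.131×10^6 Pa.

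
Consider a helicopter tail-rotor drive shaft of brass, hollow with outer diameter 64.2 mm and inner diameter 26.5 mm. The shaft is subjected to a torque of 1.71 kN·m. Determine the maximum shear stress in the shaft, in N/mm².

33.9 N/mm²

J = π(d_o⁴ − d_i⁴)/32 = π(0.0642⁴ − 0.0265⁴)/32 = 1.619×10^-6 m⁴.
τ_max = T·r/J = 1710 × 0.0321 / 1.619×10^-6 = 3.390×10^7 Pa.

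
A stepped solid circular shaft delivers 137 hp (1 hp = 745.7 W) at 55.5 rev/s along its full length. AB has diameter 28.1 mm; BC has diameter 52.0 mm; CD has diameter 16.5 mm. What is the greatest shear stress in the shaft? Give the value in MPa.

332 MPa

ω = 2π·55.5 = 348.7 rad/s, so T = P/ω = 137×745.7 / 348.7 = 293.0 N·m.
Under the same torque, τ_max = 16T/(πd³) is largest where d is smallest — segment CD (d = 16.5 mm).
τ_max = 16·293.0/(π·(0.0165)³) = 3.321×10^8 Pa.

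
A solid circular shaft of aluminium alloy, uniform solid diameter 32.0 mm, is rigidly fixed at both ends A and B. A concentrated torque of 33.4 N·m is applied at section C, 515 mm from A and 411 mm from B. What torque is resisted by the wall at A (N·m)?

With uniform GJ and both ends fixed, compatibility θ_AC = θ_CB gives T_A·a = T_B·b, together with T_A + T_B = T₀.
T_A = T₀·b/(a+b) = 33.40·411/926.0 = 14.82 N·m; T_B = 18.58 N·m.

14.8 N·m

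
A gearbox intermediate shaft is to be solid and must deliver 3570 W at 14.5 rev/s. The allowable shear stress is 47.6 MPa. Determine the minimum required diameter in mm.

ω = 2π·14.5 = 91.11 rad/s, so T = P/ω = 3570 / 91.11 = 39.19 N·m.
For a solid shaft τ_max = 16T/(πd³), so d = (16T/(π τ_allow))^(1/3) = (16·39.19/(π·4.76×10^7))^(1/3) = 0.01612 m.

16.1 mm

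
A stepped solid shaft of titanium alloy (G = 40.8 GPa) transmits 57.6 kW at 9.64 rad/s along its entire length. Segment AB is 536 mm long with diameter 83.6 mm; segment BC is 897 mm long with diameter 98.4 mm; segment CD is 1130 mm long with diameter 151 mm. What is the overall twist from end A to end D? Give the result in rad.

ω = 9.64 rad/s, so T = P/ω = 57.6×10³ / 9.640 = 5975 N·m.
J_AB = π(0.0836)⁴/32 = 4.80×10^-6 m⁴; J_BC = π(0.0984)⁴/32 = 9.20×10^-6 m⁴; J_CD = π(0.151)⁴/32 = 5.10×10^-5 m⁴.
θ = (T/G)·Σ L_i/J_i = (5975/40.8×10⁹)·(0.536/4.80×10^-6 + 0.897/9.20×10^-6 + 1.13/5.10×10^-5) = 0.03388 rad.

0.0339 rad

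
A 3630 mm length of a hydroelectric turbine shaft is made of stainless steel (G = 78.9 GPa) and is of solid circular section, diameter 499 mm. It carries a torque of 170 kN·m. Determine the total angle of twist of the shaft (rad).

J = πd⁴/32 = π(0.499)⁴/32 = 6.087×10^-3 m⁴.
θ = T·L/(G·J) = 170000 × 3.63 / (78.9×10⁹ × 6.087×10^-3) = 1.285×10^-3 rad.

0.00128 rad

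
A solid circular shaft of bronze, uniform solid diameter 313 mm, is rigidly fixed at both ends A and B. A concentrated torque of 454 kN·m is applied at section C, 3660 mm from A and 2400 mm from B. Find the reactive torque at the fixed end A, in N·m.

180000 N·m

With uniform GJ and both ends fixed, compatibility θ_AC = θ_CB gives T_A·a = T_B·b, together with T_A + T_B = T₀.
T_A = T₀·b/(a+b) = 454000·2400/6060 = 179800 N·m; T_B = 274200 N·m.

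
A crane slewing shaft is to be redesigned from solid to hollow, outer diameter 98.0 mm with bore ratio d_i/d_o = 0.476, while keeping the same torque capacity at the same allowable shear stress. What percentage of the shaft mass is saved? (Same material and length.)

19.9 %

Equal τ_max and T ⇒ the solid shaft needs d_s³ = d_o³(1−k⁴), so d_s = 98.0·(1−0.476⁴)^(1/3) = 96.29 mm.
Area ratio A_h/A_s = d_o²(1−k²)/d_s² = (1−k²)/(1−k⁴)^(2/3) = 0.8011.
Mass saving = 1 − 0.8011 = 19.9 %.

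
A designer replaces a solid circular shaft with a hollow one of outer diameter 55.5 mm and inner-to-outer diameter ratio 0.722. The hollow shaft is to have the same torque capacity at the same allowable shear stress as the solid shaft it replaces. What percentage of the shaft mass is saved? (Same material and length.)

Equal τ_max and T ⇒ the solid shaft needs d_s³ = d_o³(1−k⁴), so d_s = 55.5·(1−0.722⁴)^(1/3) = 49.93 mm.
Area ratio A_h/A_s = d_o²(1−k²)/d_s² = (1−k²)/(1−k⁴)^(2/3) = 0.5914.
Mass saving = 1 − 0.5914 = 40.9 %.

40.9 %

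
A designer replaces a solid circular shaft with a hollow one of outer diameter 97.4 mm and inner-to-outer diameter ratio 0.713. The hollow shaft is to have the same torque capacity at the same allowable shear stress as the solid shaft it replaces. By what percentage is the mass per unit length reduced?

Equal τ_max and T ⇒ the solid shaft needs d_s³ = d_o³(1−k⁴), so d_s = 97.4·(1−0.713⁴)^(1/3) = 88.16 mm.
Area ratio A_h/A_s = d_o²(1−k²)/d_s² = (1−k²)/(1−k⁴)^(2/3) = 0.6001.
Mass saving = 1 − 0.6001 = 40.0 %.

40.0 %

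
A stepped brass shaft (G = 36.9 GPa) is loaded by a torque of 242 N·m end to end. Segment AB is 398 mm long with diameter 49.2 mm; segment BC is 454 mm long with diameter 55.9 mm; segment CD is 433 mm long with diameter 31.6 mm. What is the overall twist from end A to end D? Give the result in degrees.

J_AB = π(0.0492)⁴/32 = 5.75×10^-7 m⁴; J_BC = π(0.0559)⁴/32 = 9.59×10^-7 m⁴; J_CD = π(0.0316)⁴/32 = 9.79×10^-8 m⁴.
θ = (T/G)·Σ L_i/J_i = (242.0/36.9×10⁹)·(0.398/5.75×10^-7 + 0.454/9.59×10^-7 + 0.433/9.79×10^-8) = 0.03665 rad.

2.10°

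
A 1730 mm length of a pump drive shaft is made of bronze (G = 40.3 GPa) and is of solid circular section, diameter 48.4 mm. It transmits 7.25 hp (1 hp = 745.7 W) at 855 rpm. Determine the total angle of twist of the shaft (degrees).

ω = 2π·855/60 = 89.54 rad/s, so T = P/ω = 7.25×745.7 / 89.54 = 60.38 N·m.
J = πd⁴/32 = π(0.0484)⁴/32 = 5.387×10^-7 m⁴.
θ = T·L/(G·J) = 60.38 × 1.73 / (40.3×10⁹ × 5.387×10^-7) = 4.811×10^-3 rad.

0.276°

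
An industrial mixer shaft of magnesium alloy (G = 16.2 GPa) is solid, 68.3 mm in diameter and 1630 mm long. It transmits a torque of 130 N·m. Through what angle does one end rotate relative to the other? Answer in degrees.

J = πd⁴/32 = π(0.0683)⁴/32 = 2.136×10^-6 m⁴.
θ = T·L/(G·J) = 130.0 × 1.63 / (16.2×10⁹ × 2.136×10^-6) = 6.123×10^-3 rad.

0.351°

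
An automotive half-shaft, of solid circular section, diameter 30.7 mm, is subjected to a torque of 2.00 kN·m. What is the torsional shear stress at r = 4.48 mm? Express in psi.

14900 psi

J = πd⁴/32 = π(0.0307)⁴/32 = 8.721×10^-8 m⁴.
Shear stress varies linearly with radius: τ = T·r/J = 2000 × 0.00448 / 8.721×10^-8 = 1.027×10^8 Pa.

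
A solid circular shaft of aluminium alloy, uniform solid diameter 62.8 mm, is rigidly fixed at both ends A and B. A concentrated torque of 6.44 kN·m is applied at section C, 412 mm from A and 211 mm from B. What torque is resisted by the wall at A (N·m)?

With uniform GJ and both ends fixed, compatibility θ_AC = θ_CB gives T_A·a = T_B·b, together with T_A + T_B = T₀.
T_A = T₀·b/(a+b) = 6440·211/623.0 = 2181 N·m; T_B = 4259 N·m.

2180 N·m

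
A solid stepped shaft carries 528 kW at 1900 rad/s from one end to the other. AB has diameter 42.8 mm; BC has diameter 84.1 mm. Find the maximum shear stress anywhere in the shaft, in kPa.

18100 kPa

ω = 1900 rad/s, so T = P/ω = 528×10³ / 1900 = 277.9 N·m.
Under the same torque, τ_max = 16T/(πd³) is largest where d is smallest — segment AB (d = 42.8 mm).
τ_max = 16·277.9/(π·(0.0428)³) = 1.805×10^7 Pa.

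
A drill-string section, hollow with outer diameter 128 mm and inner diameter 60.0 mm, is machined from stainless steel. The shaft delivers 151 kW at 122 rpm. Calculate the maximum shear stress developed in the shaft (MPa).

ω = 2π·122/60 = 12.78 rad/s, so T = P/ω = 151×10³ / 12.78 = 11820 N·m.
J = π(d_o⁴ − d_i⁴)/32 = π(0.128⁴ − 0.0600⁴)/32 = 2.508×10^-5 m⁴.
τ_max = T·r/J = 11820 × 0.0640 / 2.508×10^-5 = 3.016×10^7 Pa.

30.2 MPa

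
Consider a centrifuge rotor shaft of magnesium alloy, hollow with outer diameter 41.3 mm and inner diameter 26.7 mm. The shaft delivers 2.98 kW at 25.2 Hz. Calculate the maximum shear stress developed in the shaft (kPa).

ω = 2π·25.2 = 158.3 rad/s, so T = P/ω = 2.98×10³ / 158.3 = 18.82 N·m.
J = π(d_o⁴ − d_i⁴)/32 = π(0.0413⁴ − 0.0267⁴)/32 = 2.357×10^-7 m⁴.
τ_max = T·r/J = 18.82 × 0.0206 / 2.357×10^-7 = 1.649×10^6 Pa.

1650 kPa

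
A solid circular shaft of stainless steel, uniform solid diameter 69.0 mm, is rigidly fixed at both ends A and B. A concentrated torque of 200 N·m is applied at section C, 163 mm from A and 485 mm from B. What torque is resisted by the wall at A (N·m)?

With uniform GJ and both ends fixed, compatibility θ_AC = θ_CB gives T_A·a = T_B·b, together with T_A + T_B = T₀.
T_A = T₀·b/(a+b) = 200.0·485/648.0 = 149.7 N·m; T_B = 50.31 N·m.

150 N·m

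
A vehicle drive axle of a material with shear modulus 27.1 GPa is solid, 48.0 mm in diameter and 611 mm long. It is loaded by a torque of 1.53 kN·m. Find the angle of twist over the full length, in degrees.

3.79°

J = πd⁴/32 = π(0.0480)⁴/32 = 5.212×10^-7 m⁴.
θ = T·L/(G·J) = 1530 × 0.611 / (27.1×10⁹ × 5.212×10^-7) = 0.06619 rad.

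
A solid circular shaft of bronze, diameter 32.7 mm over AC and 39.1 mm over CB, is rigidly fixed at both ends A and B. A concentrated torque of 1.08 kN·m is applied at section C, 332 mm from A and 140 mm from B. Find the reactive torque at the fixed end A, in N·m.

185 N·m

Compatibility: T_A·a/J_AC = T_B·b/J_CB with T_A + T_B = T₀.
J_AC = 1.12×10^-7 m⁴, J_CB = 2.29×10^-7 m⁴, so T_A = T₀·(J_AC/a)/((J_AC/a)+(J_CB/b)) = 184.7 N·m, T_B = 895.3 N·m.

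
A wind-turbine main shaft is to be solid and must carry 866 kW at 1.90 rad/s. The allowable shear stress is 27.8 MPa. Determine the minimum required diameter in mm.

ω = 1.90 rad/s, so T = P/ω = 866×10³ / 1.900 = 455800 N·m.
For a solid shaft τ_max = 16T/(πd³), so d = (16T/(π τ_allow))^(1/3) = (16·455800/(π·2.78×10^7))^(1/3) = 0.4371 m.

437 mm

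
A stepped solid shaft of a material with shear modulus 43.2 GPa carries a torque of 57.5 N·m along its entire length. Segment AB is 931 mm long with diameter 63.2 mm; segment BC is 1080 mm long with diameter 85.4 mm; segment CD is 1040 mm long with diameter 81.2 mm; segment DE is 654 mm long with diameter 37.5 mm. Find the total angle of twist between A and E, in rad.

0.00587 rad

J_AB = π(0.0632)⁴/32 = 1.57×10^-6 m⁴; J_BC = π(0.0854)⁴/32 = 5.22×10^-6 m⁴; J_CD = π(0.0812)⁴/32 = 4.27×10^-6 m⁴; J_DE = π(0.0375)⁴/32 = 1.94×10^-7 m⁴.
θ = (T/G)·Σ L_i/J_i = (57.50/43.2×10⁹)·(0.931/1.57×10^-6 + 1.08/5.22×10^-6 + 1.04/4.27×10^-6 + 0.654/1.94×10^-7) = 5.874×10^-3 rad.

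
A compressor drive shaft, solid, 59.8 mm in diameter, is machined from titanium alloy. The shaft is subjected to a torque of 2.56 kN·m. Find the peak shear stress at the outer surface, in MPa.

J = πd⁴/32 = π(0.0598)⁴/32 = 1.255×10^-6 m⁴.
τ_max = T·r/J = 2560 × 0.0299 / 1.255×10^-6 = 6.097×10^7 Pa.

61.0 MPa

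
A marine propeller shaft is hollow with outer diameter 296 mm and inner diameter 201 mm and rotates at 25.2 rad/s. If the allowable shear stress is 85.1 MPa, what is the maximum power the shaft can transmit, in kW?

8600 kW

J = π(d_o⁴ − d_i⁴)/32 = π(0.296⁴ − 0.201⁴)/32 = 5.934×10^-4 m⁴.
T_max = τ_allow·J/r = 8.51×10^7 × 5.934×10^-4 / 0.148 = 341200 N·m.
ω = 25.2 rad/s, so P_max = T_max·ω = 8.598×10^6 W.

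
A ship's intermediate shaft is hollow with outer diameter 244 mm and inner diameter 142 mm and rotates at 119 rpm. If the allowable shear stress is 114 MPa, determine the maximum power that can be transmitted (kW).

3590 kW

J = π(d_o⁴ − d_i⁴)/32 = π(0.244⁴ − 0.142⁴)/32 = 3.081×10^-4 m⁴.
T_max = τ_allow·J/r = 1.14×10^8 × 3.081×10^-4 / 0.122 = 287900 N·m.
ω = 2π·119/60 = 12.46 rad/s, so P_max = T_max·ω = 3.587×10^6 W.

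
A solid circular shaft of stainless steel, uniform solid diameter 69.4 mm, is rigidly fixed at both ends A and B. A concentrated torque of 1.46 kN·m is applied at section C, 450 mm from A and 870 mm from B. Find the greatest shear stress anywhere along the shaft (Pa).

With uniform GJ and both ends fixed, compatibility θ_AC = θ_CB gives T_A·a = T_B·b, together with T_A + T_B = T₀.
T_A = T₀·b/(a+b) = 1460·870/1320 = 962.3 N·m; T_B = 497.7 N·m.
τ in each portion: τ_AC = 1.47×10^7 Pa, τ_CB = 7.58×10^6 Pa; maximum is in AC.
τ_max = T_AC·r/J = 962.3·0.0347/2.28×10^-6 = 1.466×10^7 Pa.

1.47e7 Pa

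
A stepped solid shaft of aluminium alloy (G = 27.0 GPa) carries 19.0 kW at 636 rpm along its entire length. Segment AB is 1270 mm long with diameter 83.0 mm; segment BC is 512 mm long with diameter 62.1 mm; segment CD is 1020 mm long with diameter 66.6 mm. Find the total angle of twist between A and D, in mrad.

12.2 mrad

ω = 2π·636/60 = 66.60 rad/s, so T = P/ω = 19.0×10³ / 66.60 = 285.3 N·m.
J_AB = π(0.0830)⁴/32 = 4.66×10^-6 m⁴; J_BC = π(0.0621)⁴/32 = 1.46×10^-6 m⁴; J_CD = π(0.0666)⁴/32 = 1.93×10^-6 m⁴.
θ = (T/G)·Σ L_i/J_i = (285.3/27.0×10⁹)·(1.27/4.66×10^-6 + 0.512/1.46×10^-6 + 1.02/1.93×10^-6) = 0.01216 rad.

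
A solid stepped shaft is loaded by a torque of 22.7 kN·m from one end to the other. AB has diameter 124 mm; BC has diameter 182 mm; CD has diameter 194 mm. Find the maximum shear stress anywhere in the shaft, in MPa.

60.6 MPa

Under the same torque, τ_max = 16T/(πd³) is largest where d is smallest — segment AB (d = 124 mm).
τ_max = 16·22700/(π·(0.124)³) = 6.064×10^7 Pa.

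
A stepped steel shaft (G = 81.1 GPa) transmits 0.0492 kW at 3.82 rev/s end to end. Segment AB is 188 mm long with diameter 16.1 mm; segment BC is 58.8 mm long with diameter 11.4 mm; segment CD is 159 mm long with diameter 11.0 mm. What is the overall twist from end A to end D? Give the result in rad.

ω = 2π·3.82 = 24.00 rad/s, so T = P/ω = 0.0492×10³ / 24.00 = 2.050 N·m.
J_AB = π(0.0161)⁴/32 = 6.60×10^-9 m⁴; J_BC = π(0.0114)⁴/32 = 1.66×10^-9 m⁴; J_CD = π(0.0110)⁴/32 = 1.44×10^-9 m⁴.
θ = (T/G)·Σ L_i/J_i = (2.050/81.1×10⁹)·(0.188/6.60×10^-9 + 0.0588/1.66×10^-9 + 0.159/1.44×10^-9) = 4.413×10^-3 rad.

0.00441 rad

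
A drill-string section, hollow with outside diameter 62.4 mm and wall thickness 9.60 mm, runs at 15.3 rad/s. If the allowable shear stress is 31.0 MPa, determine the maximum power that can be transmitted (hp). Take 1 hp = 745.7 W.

J = π(d_o⁴ − d_i⁴)/32 = π(0.0624⁴ − 0.0432⁴)/32 = 1.147×10^-6 m⁴.
T_max = τ_allow·J/r = 3.10×10^7 × 1.147×10^-6 / 0.0312 = 1139 N·m.
ω = 15.3 rad/s, so P_max = T_max·ω = 1.743×10^4 W.

23.4 hp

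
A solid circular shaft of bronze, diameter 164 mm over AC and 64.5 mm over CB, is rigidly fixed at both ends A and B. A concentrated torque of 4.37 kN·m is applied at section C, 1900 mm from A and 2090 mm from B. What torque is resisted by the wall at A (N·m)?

4280 N·m

Compatibility: T_A·a/J_AC = T_B·b/J_CB with T_A + T_B = T₀.
J_AC = 7.10×10^-5 m⁴, J_CB = 1.70×10^-6 m⁴, so T_A = T₀·(J_AC/a)/((J_AC/a)+(J_CB/b)) = 4277 N·m, T_B = 93.03 N·m.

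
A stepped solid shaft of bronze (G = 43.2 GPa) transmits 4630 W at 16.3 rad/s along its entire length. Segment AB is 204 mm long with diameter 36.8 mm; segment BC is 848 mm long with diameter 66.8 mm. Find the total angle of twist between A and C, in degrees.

0.590°

ω = 16.3 rad/s, so T = P/ω = 4630 / 16.30 = 284.0 N·m.
J_AB = π(0.0368)⁴/32 = 1.80×10^-7 m⁴; J_BC = π(0.0668)⁴/32 = 1.95×10^-6 m⁴.
θ = (T/G)·Σ L_i/J_i = (284.0/43.2×10⁹)·(0.204/1.80×10^-7 + 0.848/1.95×10^-6) = 0.01030 rad.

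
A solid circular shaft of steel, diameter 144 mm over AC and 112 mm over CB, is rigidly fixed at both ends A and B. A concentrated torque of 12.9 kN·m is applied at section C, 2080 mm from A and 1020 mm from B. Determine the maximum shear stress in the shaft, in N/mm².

20.0 N/mm²

Compatibility: T_A·a/J_AC = T_B·b/J_CB with T_A + T_B = T₀.
J_AC = 4.22×10^-5 m⁴, J_CB = 1.54×10^-5 m⁴, so T_A = T₀·(J_AC/a)/((J_AC/a)+(J_CB/b)) = 7387 N·m, T_B = 5513 N·m.
τ in each portion: τ_AC = 1.26×10^7 Pa, τ_CB = 2.00×10^7 Pa; maximum is in CB.
τ_max = T_CB·r/J = 5513·0.0560/1.54×10^-5 = 1.998×10^7 Pa.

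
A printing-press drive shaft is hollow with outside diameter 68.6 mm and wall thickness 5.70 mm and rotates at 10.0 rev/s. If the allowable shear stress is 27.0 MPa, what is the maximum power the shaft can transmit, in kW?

J = π(d_o⁴ − d_i⁴)/32 = π(0.0686⁴ − 0.0572⁴)/32 = 1.123×10^-6 m⁴.
T_max = τ_allow·J/r = 2.70×10^7 × 1.123×10^-6 / 0.0343 = 884.2 N·m.
ω = 2π·10.0 = 62.83 rad/s, so P_max = T_max·ω = 5.555×10^4 W.

55.6 kW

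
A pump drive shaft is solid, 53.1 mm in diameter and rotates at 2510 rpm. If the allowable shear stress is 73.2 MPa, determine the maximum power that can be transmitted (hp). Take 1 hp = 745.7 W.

J = πd⁴/32 = π(0.0531)⁴/32 = 7.805×10^-7 m⁴.
T_max = τ_allow·J/r = 7.32×10^7 × 7.805×10^-7 / 0.0266 = 2152 N·m.
ω = 2π·2510/60 = 262.8 rad/s, so P_max = T_max·ω = 5.656×10^5 W.

759 hp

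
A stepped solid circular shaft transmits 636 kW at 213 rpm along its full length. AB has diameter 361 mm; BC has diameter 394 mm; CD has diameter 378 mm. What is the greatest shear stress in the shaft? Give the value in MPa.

ω = 2π·213/60 = 22.31 rad/s, so T = P/ω = 636×10³ / 22.31 = 28510 N·m.
Under the same torque, τ_max = 16T/(πd³) is largest where d is smallest — segment AB (d = 361 mm).
τ_max = 16·28510/(π·(0.361)³) = 3.087×10^6 Pa.

3.09 MPa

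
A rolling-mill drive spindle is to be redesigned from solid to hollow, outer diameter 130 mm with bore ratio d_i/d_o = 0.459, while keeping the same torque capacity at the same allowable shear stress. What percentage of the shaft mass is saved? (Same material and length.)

18.6 %

Equal τ_max and T ⇒ the solid shaft needs d_s³ = d_o³(1−k⁴), so d_s = 130·(1−0.459⁴)^(1/3) = 128.0 mm.
Area ratio A_h/A_s = d_o²(1−k²)/d_s² = (1−k²)/(1−k⁴)^(2/3) = 0.8136.
Mass saving = 1 − 0.8136 = 18.6 %.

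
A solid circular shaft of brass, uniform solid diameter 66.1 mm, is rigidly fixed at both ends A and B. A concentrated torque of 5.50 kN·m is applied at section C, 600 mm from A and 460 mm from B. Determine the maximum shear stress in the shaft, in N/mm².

With uniform GJ and both ends fixed, compatibility θ_AC = θ_CB gives T_A·a = T_B·b, together with T_A + T_B = T₀.
T_A = T₀·b/(a+b) = 5500·460/1060 = 2387 N·m; T_B = 3113 N·m.
τ in each portion: τ_AC = 4.21×10^7 Pa, τ_CB = 5.49×10^7 Pa; maximum is in CB.
τ_max = T_CB·r/J = 3113·0.0330/1.87×10^-6 = 5.490×10^7 Pa.

54.9 N/mm²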